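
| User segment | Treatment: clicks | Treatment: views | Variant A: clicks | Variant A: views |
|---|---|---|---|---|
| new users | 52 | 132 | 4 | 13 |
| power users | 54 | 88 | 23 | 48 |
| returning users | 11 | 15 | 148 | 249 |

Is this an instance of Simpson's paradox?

New users: Treatment 52/132 = 39.4%, Variant A 4/13 = 30.8% → Treatment
Power users: Treatment 54/88 = 61.4%, Variant A 23/48 = 47.9% → Treatment
Returning users: Treatment 11/15 = 73.3%, Variant A 148/249 = 59.4% → Treatment
Overall: Treatment 117/235 = 49.8%, Variant A 175/310 = 56.5% → Variant A
Treatment wins each user group but Variant A wins overall — the comparison reverses. Treatment's views skew toward new users, which has a lower base rate.

Yes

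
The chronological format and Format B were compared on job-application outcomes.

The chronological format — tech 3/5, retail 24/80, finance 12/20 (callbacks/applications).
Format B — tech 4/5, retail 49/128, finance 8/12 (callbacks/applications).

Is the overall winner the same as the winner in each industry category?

Tech: the chronological format 3/5 = 60.0%, Format B 4/5 = 80.0% → Format B
Retail: the chronological format 24/80 = 30.0%, Format B 49/128 = 38.3% → Format B
Finance: the chronological format 12/20 = 60.0%, Format B 8/12 = 66.7% → Format B
Overall: the chronological format 39/105 = 37.1%, Format B 61/145 = 42.1% → Format B
Format B wins overall and in every industry group — no reversal.

Yes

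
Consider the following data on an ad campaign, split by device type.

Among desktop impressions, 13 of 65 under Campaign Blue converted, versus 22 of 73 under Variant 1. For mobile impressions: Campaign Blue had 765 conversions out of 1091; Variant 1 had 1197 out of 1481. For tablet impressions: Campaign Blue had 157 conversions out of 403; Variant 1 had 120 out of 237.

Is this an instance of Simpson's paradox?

No

Desktop: Campaign Blue 13/65 = 20.0%, Variant 1 22/73 = 30.1% → Variant 1
Mobile: Campaign Blue 765/1091 = 70.1%, Variant 1 1197/1481 = 80.8% → Variant 1
Tablet: Campaign Blue 157/403 = 39.0%, Variant 1 120/237 = 50.6% → Variant 1
Overall: Campaign Blue 935/1559 = 60.0%, Variant 1 1339/1791 = 74.8% → Variant 1
Variant 1 wins overall and in every device group — no reversal.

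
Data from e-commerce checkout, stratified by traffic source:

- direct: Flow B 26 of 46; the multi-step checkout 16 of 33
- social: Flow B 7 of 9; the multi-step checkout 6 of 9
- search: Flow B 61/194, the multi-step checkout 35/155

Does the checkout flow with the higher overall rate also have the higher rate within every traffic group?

Direct: Flow B 26/46 = 56.5%, the multi-step checkout 16/33 = 48.5% → Flow B
Social: Flow B 7/9 = 77.8%, the multi-step checkout 6/9 = 66.7% → Flow B
Search: Flow B 61/194 = 31.4%, the multi-step checkout 35/155 = 22.6% → Flow B
Overall: Flow B 94/249 = 37.8%, the multi-step checkout 57/197 = 28.9% → Flow B
Flow B wins overall and in every traffic group — no reversal.

Yes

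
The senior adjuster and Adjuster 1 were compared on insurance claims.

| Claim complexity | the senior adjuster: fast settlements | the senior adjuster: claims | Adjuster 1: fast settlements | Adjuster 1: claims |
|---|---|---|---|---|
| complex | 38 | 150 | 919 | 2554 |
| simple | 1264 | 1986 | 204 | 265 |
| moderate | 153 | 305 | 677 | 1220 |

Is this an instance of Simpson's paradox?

Complex: the senior adjuster 38/150 = 25.3%, Adjuster 1 919/2554 = 36.0% → Adjuster 1
Simple: the senior adjuster 1264/1986 = 63.6%, Adjuster 1 204/265 = 77.0% → Adjuster 1
Moderate: the senior adjuster 153/305 = 50.2%, Adjuster 1 677/1220 = 55.5% → Adjuster 1
Overall: the senior adjuster 1455/2441 = 59.6%, Adjuster 1 1800/4039 = 44.6% → the senior adjuster
Adjuster 1 wins each claim group but the senior adjuster wins overall — the comparison reverses. Adjuster 1's claims skew toward complex, which has a lower base rate.

Yes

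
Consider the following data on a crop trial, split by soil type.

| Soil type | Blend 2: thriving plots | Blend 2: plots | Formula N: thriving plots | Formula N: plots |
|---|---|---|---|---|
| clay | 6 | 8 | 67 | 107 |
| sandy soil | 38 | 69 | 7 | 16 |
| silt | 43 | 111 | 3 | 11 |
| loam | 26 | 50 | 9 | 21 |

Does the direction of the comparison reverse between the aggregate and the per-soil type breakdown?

Clay: Blend 2 6/8 = 75.0%, Formula N 67/107 = 62.6% → Blend 2
Sandy soil: Blend 2 38/69 = 55.1%, Formula N 7/16 = 43.8% → Blend 2
Silt: Blend 2 43/111 = 38.7%, Formula N 3/11 = 27.3% → Blend 2
Loam: Blend 2 26/50 = 52.0%, Formula N 9/21 = 42.9% → Blend 2
Overall: Blend 2 113/238 = 47.5%, Formula N 86/155 = 55.5% → Formula N
Blend 2 wins each soil group but Formula N wins overall — the comparison reverses. Blend 2's plots skew toward silt, which has a lower base rate.

Yes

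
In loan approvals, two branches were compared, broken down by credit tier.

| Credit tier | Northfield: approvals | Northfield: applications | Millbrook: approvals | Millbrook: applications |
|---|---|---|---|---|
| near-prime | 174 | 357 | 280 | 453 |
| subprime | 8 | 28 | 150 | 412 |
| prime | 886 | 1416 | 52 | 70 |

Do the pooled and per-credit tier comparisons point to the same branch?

Near-prime: Northfield 174/357 = 48.7%, Millbrook 280/453 = 61.8% → Millbrook
Subprime: Northfield 8/28 = 28.6%, Millbrook 150/412 = 36.4% → Millbrook
Prime: Northfield 886/1416 = 62.6%, Millbrook 52/70 = 74.3% → Millbrook
Overall: Northfield 1068/1801 = 59.3%, Millbrook 482/935 = 51.6% → Northfield
Millbrook wins each credit group but Northfield wins overall — the comparison reverses. Millbrook's applications skew toward subprime, which has a lower base rate.

No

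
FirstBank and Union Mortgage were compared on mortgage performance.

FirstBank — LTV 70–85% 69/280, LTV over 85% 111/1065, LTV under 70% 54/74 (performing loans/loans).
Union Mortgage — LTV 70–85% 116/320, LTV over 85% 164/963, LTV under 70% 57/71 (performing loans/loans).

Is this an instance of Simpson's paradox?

LTV 70–85%: FirstBank 69/280 = 24.6%, Union Mortgage 116/320 = 36.2% → Union Mortgage
LTV over 85%: FirstBank 111/1065 = 10.4%, Union Mortgage 164/963 = 17.0% → Union Mortgage
LTV under 70%: FirstBank 54/74 = 73.0%, Union Mortgage 57/71 = 80.3% → Union Mortgage
Overall: FirstBank 234/1419 = 16.5%, Union Mortgage 337/1354 = 24.9% → Union Mortgage
Union Mortgage wins overall and in every loan-to-value group — no reversal.

No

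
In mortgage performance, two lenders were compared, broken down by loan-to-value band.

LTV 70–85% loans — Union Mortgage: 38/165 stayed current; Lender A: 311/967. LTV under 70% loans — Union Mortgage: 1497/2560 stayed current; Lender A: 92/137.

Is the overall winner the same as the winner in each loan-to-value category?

LTV 70–85%: Union Mortgage 38/165 = 23.0%, Lender A 311/967 = 32.2% → Lender A
LTV under 70%: Union Mortgage 1497/2560 = 58.5%, Lender A 92/137 = 67.2% → Lender A
Overall: Union Mortgage 1535/2725 = 56.3%, Lender A 403/1104 = 36.5% → Union Mortgage
Lender A wins each loan-to-value group but Union Mortgage wins overall — the comparison reverses. Lender A's loans skew toward LTV 70–85%, which has a lower base rate.

No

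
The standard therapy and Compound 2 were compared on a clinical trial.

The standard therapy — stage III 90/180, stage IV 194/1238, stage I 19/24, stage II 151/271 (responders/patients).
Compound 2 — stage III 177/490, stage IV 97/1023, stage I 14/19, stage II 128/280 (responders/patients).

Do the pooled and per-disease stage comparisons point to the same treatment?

Stage III: the standard therapy 90/180 = 50.0%, Compound 2 177/490 = 36.1% → the standard therapy
Stage IV: the standard therapy 194/1238 = 15.7%, Compound 2 97/1023 = 9.5% → the standard therapy
Stage I: the standard therapy 19/24 = 79.2%, Compound 2 14/19 = 73.7% → the standard therapy
Stage II: the standard therapy 151/271 = 55.7%, Compound 2 128/280 = 45.7% → the standard therapy
Overall: the standard therapy 454/1713 = 26.5%, Compound 2 416/1812 = 23.0% → the standard therapy
The standard therapy wins overall and in every disease group — no reversal.

Yes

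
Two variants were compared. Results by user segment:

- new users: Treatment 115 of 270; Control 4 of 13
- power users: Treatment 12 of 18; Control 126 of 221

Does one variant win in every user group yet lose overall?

New users: Treatment 115/270 = 42.6%, Control 4/13 = 30.8% → Treatment
Power users: Treatment 12/18 = 66.7%, Control 126/221 = 57.0% → Treatment
Overall: Treatment 127/288 = 44.1%, Control 130/234 = 55.6% → Control
Treatment wins each user group but Control wins overall — the comparison reverses. Treatment's views skew toward new users, which has a lower base rate.

Yes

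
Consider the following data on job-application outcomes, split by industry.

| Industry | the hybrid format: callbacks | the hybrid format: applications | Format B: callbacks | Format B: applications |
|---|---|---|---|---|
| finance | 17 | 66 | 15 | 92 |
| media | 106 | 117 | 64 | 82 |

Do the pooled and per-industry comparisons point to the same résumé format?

Finance: the hybrid format 17/66 = 25.8%, Format B 15/92 = 16.3% → the hybrid format
Media: the hybrid format 106/117 = 90.6%, Format B 64/82 = 78.0% → the hybrid format
Overall: the hybrid format 123/183 = 67.2%, Format B 79/174 = 45.4% → the hybrid format
The hybrid format wins overall and in every industry group — no reversal.

Yes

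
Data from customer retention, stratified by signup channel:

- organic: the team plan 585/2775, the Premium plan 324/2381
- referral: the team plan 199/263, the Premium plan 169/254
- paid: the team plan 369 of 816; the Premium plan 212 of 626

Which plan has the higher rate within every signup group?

the team plan

Organic: the team plan 585/2775 = 21.1%, the Premium plan 324/2381 = 13.6% → the team plan
Referral: the team plan 199/263 = 75.7%, the Premium plan 169/254 = 66.5% → the team plan
Paid: the team plan 369/816 = 45.2%, the Premium plan 212/626 = 33.9% → the team plan
The team plan has the higher rate in all 3 groups.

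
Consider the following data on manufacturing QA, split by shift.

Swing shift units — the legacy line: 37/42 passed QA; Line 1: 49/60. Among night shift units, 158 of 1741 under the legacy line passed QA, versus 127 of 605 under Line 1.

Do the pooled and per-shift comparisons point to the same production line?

Swing shift: the legacy line 37/42 = 88.1%, Line 1 49/60 = 81.7% → the legacy line
Night shift: the legacy line 158/1741 = 9.1%, Line 1 127/605 = 21.0% → Line 1
Overall: the legacy line 195/1783 = 10.9%, Line 1 176/665 = 26.5% → Line 1
Neither sweeps: the legacy line wins 1 of 2 groups, Line 1 wins 1. Line 1 wins overall but not every group — no Simpson reversal.

No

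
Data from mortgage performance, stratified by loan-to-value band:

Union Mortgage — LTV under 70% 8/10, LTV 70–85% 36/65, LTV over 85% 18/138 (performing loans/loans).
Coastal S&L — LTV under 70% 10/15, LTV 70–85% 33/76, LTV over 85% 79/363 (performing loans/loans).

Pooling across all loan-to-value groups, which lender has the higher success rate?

Union Mortgage

LTV under 70%: Union Mortgage 8/10 = 80.0%, Coastal S&L 10/15 = 66.7% → Union Mortgage
LTV 70–85%: Union Mortgage 36/65 = 55.4%, Coastal S&L 33/76 = 43.4% → Union Mortgage
LTV over 85%: Union Mortgage 18/138 = 13.0%, Coastal S&L 79/363 = 21.8% → Coastal S&L
Overall: Union Mortgage 62/213 = 29.1%, Coastal S&L 122/454 = 26.9% → Union Mortgage
(Neither sweeps every loan-to-value group, but Union Mortgage has the higher pooled rate.)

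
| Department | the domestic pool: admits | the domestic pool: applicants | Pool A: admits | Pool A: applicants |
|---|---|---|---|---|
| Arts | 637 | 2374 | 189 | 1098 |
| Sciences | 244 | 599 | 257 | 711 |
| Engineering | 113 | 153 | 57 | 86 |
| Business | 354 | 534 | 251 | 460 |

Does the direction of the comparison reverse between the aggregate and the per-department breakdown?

No

Arts: the domestic pool 637/2374 = 26.8%, Pool A 189/1098 = 17.2% → the domestic pool
Sciences: the domestic pool 244/599 = 40.7%, Pool A 257/711 = 36.1% → the domestic pool
Engineering: the domestic pool 113/153 = 73.9%, Pool A 57/86 = 66.3% → the domestic pool
Business: the domestic pool 354/534 = 66.3%, Pool A 251/460 = 54.6% → the domestic pool
Overall: the domestic pool 1348/3660 = 36.8%, Pool A 754/2355 = 32.0% → the domestic pool
The domestic pool wins overall and in every department group — no reversal.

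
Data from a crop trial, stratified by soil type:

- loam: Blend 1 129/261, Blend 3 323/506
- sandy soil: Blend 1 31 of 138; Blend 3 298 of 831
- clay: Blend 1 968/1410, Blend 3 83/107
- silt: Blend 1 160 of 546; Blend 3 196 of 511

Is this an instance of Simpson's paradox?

Loam: Blend 1 129/261 = 49.4%, Blend 3 323/506 = 63.8% → Blend 3
Sandy soil: Blend 1 31/138 = 22.5%, Blend 3 298/831 = 35.9% → Blend 3
Clay: Blend 1 968/1410 = 68.7%, Blend 3 83/107 = 77.6% → Blend 3
Silt: Blend 1 160/546 = 29.3%, Blend 3 196/511 = 38.4% → Blend 3
Overall: Blend 1 1288/2355 = 54.7%, Blend 3 900/1955 = 46.0% → Blend 1
Blend 3 wins each soil group but Blend 1 wins overall — the comparison reverses. Blend 3's plots skew toward sandy soil, which has a lower base rate.

Yes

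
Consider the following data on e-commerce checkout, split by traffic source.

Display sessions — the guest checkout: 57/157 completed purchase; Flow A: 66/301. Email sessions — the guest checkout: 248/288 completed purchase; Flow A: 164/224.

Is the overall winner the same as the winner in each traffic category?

Display: the guest checkout 57/157 = 36.3%, Flow A 66/301 = 21.9% → the guest checkout
Email: the guest checkout 248/288 = 86.1%, Flow A 164/224 = 73.2% → the guest checkout
Overall: the guest checkout 305/445 = 68.5%, Flow A 230/525 = 43.8% → the guest checkout
The guest checkout wins overall and in every traffic group — no reversal.

Yes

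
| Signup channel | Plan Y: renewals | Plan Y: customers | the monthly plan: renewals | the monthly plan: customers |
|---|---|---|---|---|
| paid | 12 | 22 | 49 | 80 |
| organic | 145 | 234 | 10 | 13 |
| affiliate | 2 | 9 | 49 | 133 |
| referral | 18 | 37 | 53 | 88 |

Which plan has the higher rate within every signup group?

the monthly plan

Paid: Plan Y 12/22 = 54.5%, the monthly plan 49/80 = 61.2% → the monthly plan
Organic: Plan Y 145/234 = 62.0%, the monthly plan 10/13 = 76.9% → the monthly plan
Affiliate: Plan Y 2/9 = 22.2%, the monthly plan 49/133 = 36.8% → the monthly plan
Referral: Plan Y 18/37 = 48.6%, the monthly plan 53/88 = 60.2% → the monthly plan
The monthly plan has the higher rate in all 4 groups.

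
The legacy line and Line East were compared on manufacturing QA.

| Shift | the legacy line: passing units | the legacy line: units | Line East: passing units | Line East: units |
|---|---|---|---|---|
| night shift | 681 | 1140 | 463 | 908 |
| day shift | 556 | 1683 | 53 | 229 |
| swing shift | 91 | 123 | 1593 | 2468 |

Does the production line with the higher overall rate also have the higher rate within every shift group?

No

Night shift: the legacy line 681/1140 = 59.7%, Line East 463/908 = 51.0% → the legacy line
Day shift: the legacy line 556/1683 = 33.0%, Line East 53/229 = 23.1% → the legacy line
Swing shift: the legacy line 91/123 = 74.0%, Line East 1593/2468 = 64.5% → the legacy line
Overall: the legacy line 1328/2946 = 45.1%, Line East 2109/3605 = 58.5% → Line East
The legacy line wins each shift group but Line East wins overall — the comparison reverses. The legacy line's units skew toward day shift, which has a lower base rate.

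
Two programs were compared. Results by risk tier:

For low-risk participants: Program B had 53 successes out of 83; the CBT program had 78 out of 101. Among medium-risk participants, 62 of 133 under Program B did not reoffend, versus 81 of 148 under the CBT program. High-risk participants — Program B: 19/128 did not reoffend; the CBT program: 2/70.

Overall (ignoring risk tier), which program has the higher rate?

the CBT program

Low-risk: Program B 53/83 = 63.9%, the CBT program 78/101 = 77.2% → the CBT program
Medium-risk: Program B 62/133 = 46.6%, the CBT program 81/148 = 54.7% → the CBT program
High-risk: Program B 19/128 = 14.8%, the CBT program 2/70 = 2.9% → Program B
Overall: Program B 134/344 = 39.0%, the CBT program 161/319 = 50.5% → the CBT program
(Neither sweeps every risk group, but the CBT program has the higher pooled rate.)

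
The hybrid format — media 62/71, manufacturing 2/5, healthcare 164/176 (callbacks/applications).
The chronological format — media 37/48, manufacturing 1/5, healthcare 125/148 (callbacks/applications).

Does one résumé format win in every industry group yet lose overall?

Media: the hybrid format 62/71 = 87.3%, the chronological format 37/48 = 77.1% → the hybrid format
Manufacturing: the hybrid format 2/5 = 40.0%, the chronological format 1/5 = 20.0% → the hybrid format
Healthcare: the hybrid format 164/176 = 93.2%, the chronological format 125/148 = 84.5% → the hybrid format
Overall: the hybrid format 228/252 = 90.5%, the chronological format 163/201 = 81.1% → the hybrid format
The hybrid format wins overall and in every industry group — no reversal.

No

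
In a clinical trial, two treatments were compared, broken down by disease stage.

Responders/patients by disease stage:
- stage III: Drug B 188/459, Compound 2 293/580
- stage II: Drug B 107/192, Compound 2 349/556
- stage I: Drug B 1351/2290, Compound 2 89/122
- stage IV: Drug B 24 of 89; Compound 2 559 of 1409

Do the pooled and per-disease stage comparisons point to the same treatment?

No

Stage III: Drug B 188/459 = 41.0%, Compound 2 293/580 = 50.5% → Compound 2
Stage II: Drug B 107/192 = 55.7%, Compound 2 349/556 = 62.8% → Compound 2
Stage I: Drug B 1351/2290 = 59.0%, Compound 2 89/122 = 73.0% → Compound 2
Stage IV: Drug B 24/89 = 27.0%, Compound 2 559/1409 = 39.7% → Compound 2
Overall: Drug B 1670/3030 = 55.1%, Compound 2 1290/2667 = 48.4% → Drug B
Compound 2 wins each disease group but Drug B wins overall — the comparison reverses. Compound 2's patients skew toward stage IV, which has a lower base rate.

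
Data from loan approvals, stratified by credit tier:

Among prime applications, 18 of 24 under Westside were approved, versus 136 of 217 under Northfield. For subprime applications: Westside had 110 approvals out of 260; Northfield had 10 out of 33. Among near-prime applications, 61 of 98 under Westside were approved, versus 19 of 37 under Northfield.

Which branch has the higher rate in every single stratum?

Prime: Westside 18/24 = 75.0%, Northfield 136/217 = 62.7% → Westside
Subprime: Westside 110/260 = 42.3%, Northfield 10/33 = 30.3% → Westside
Near-prime: Westside 61/98 = 62.2%, Northfield 19/37 = 51.4% → Westside
Westside has the higher rate in all 3 groups.

Westside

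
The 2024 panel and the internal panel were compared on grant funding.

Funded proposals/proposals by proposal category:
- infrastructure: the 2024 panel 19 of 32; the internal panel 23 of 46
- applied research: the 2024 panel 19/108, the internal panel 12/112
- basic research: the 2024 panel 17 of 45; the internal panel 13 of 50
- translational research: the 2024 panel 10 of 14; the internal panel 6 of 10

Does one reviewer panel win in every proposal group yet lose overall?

Infrastructure: the 2024 panel 19/32 = 59.4%, the internal panel 23/46 = 50.0% → the 2024 panel
Applied research: the 2024 panel 19/108 = 17.6%, the internal panel 12/112 = 10.7% → the 2024 panel
Basic research: the 2024 panel 17/45 = 37.8%, the internal panel 13/50 = 26.0% → the 2024 panel
Translational research: the 2024 panel 10/14 = 71.4%, the internal panel 6/10 = 60.0% → the 2024 panel
Overall: the 2024 panel 65/199 = 32.7%, the internal panel 54/218 = 24.8% → the 2024 panel
The 2024 panel wins overall and in every proposal group — no reversal.

No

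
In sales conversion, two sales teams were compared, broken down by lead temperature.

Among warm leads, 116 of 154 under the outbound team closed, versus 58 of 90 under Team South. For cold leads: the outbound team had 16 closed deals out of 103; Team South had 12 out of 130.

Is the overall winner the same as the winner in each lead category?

Yes

Warm: the outbound team 116/154 = 75.3%, Team South 58/90 = 64.4% → the outbound team
Cold: the outbound team 16/103 = 15.5%, Team South 12/130 = 9.2% → the outbound team
Overall: the outbound team 132/257 = 51.4%, Team South 70/220 = 31.8% → the outbound team
The outbound team wins overall and in every lead group — no reversal.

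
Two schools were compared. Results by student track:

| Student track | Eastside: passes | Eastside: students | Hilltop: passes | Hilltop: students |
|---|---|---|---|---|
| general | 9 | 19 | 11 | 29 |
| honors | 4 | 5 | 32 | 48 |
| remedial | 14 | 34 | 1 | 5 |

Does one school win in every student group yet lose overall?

Yes

General: Eastside 9/19 = 47.4%, Hilltop 11/29 = 37.9% → Eastside
Honors: Eastside 4/5 = 80.0%, Hilltop 32/48 = 66.7% → Eastside
Remedial: Eastside 14/34 = 41.2%, Hilltop 1/5 = 20.0% → Eastside
Overall: Eastside 27/58 = 46.6%, Hilltop 44/82 = 53.7% → Hilltop
Eastside wins each student group but Hilltop wins overall — the comparison reverses. Eastside's students skew toward remedial, which has a lower base rate.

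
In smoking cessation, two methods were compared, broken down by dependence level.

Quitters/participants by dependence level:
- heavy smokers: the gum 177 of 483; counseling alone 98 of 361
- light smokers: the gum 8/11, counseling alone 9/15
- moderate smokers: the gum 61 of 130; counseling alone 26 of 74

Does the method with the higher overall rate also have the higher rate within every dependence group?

Yes

Heavy smokers: the gum 177/483 = 36.6%, counseling alone 98/361 = 27.1% → the gum
Light smokers: the gum 8/11 = 72.7%, counseling alone 9/15 = 60.0% → the gum
Moderate smokers: the gum 61/130 = 46.9%, counseling alone 26/74 = 35.1% → the gum
Overall: the gum 246/624 = 39.4%, counseling alone 133/450 = 29.6% → the gum
The gum wins overall and in every dependence group — no reversal.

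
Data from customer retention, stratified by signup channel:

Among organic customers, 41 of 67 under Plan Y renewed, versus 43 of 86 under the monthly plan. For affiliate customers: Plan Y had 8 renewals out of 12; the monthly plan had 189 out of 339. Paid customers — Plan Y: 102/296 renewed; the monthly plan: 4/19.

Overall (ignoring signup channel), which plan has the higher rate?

Organic: Plan Y 41/67 = 61.2%, the monthly plan 43/86 = 50.0% → Plan Y
Affiliate: Plan Y 8/12 = 66.7%, the monthly plan 189/339 = 55.8% → Plan Y
Paid: Plan Y 102/296 = 34.5%, the monthly plan 4/19 = 21.1% → Plan Y
Overall: Plan Y 151/375 = 40.3%, the monthly plan 236/444 = 53.2% → the monthly plan
(Plan Y wins every signup group but the monthly plan wins overall — Plan Y's customers skew toward the low-rate paid group.)

the monthly plan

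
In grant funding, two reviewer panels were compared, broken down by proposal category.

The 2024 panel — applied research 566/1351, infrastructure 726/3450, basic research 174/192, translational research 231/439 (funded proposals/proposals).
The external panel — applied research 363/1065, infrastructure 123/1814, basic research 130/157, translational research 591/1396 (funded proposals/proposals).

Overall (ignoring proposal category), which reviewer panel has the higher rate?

the 2024 panel

Applied research: the 2024 panel 566/1351 = 41.9%, the external panel 363/1065 = 34.1% → the 2024 panel
Infrastructure: the 2024 panel 726/3450 = 21.0%, the external panel 123/1814 = 6.8% → the 2024 panel
Basic research: the 2024 panel 174/192 = 90.6%, the external panel 130/157 = 82.8% → the 2024 panel
Translational research: the 2024 panel 231/439 = 52.6%, the external panel 591/1396 = 42.3% → the 2024 panel
Overall: the 2024 panel 1697/5432 = 31.2%, the external panel 1207/4432 = 27.2% → the 2024 panel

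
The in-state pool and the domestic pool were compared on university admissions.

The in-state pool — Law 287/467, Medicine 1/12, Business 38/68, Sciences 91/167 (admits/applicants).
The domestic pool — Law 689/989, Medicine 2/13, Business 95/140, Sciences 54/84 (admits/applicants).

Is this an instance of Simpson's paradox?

No

Law: the in-state pool 287/467 = 61.5%, the domestic pool 689/989 = 69.7% → the domestic pool
Medicine: the in-state pool 1/12 = 8.3%, the domestic pool 2/13 = 15.4% → the domestic pool
Business: the in-state pool 38/68 = 55.9%, the domestic pool 95/140 = 67.9% → the domestic pool
Sciences: the in-state pool 91/167 = 54.5%, the domestic pool 54/84 = 64.3% → the domestic pool
Overall: the in-state pool 417/714 = 58.4%, the domestic pool 840/1226 = 68.5% → the domestic pool
The domestic pool wins overall and in every department group — no reversal.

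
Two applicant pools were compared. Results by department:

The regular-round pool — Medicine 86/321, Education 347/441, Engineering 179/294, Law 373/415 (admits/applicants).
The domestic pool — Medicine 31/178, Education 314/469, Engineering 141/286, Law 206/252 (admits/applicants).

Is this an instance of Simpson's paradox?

No

Medicine: the regular-round pool 86/321 = 26.8%, the domestic pool 31/178 = 17.4% → the regular-round pool
Education: the regular-round pool 347/441 = 78.7%, the domestic pool 314/469 = 67.0% → the regular-round pool
Engineering: the regular-round pool 179/294 = 60.9%, the domestic pool 141/286 = 49.3% → the regular-round pool
Law: the regular-round pool 373/415 = 89.9%, the domestic pool 206/252 = 81.7% → the regular-round pool
Overall: the regular-round pool 985/1471 = 67.0%, the domestic pool 692/1185 = 58.4% → the regular-round pool
The regular-round pool wins overall and in every department group — no reversal.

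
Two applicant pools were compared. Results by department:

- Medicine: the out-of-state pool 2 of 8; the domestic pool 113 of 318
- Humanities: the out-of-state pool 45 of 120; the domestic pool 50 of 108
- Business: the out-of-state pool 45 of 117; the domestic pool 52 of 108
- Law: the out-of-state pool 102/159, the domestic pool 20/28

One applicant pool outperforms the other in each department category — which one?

the domestic pool

Medicine: the out-of-state pool 2/8 = 25.0%, the domestic pool 113/318 = 35.5% → the domestic pool
Humanities: the out-of-state pool 45/120 = 37.5%, the domestic pool 50/108 = 46.3% → the domestic pool
Business: the out-of-state pool 45/117 = 38.5%, the domestic pool 52/108 = 48.1% → the domestic pool
Law: the out-of-state pool 102/159 = 64.2%, the domestic pool 20/28 = 71.4% → the domestic pool
The domestic pool has the higher rate in all 4 groups.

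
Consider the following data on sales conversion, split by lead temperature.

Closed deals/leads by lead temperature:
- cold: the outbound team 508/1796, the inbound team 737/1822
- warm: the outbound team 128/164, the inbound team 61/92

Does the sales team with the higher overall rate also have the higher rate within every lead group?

Cold: the outbound team 508/1796 = 28.3%, the inbound team 737/1822 = 40.5% → the inbound team
Warm: the outbound team 128/164 = 78.0%, the inbound team 61/92 = 66.3% → the outbound team
Overall: the outbound team 636/1960 = 32.4%, the inbound team 798/1914 = 41.7% → the inbound team
Neither sweeps: the outbound team wins 1 of 2 groups, the inbound team wins 1. The inbound team wins overall but not every group — no Simpson reversal.

No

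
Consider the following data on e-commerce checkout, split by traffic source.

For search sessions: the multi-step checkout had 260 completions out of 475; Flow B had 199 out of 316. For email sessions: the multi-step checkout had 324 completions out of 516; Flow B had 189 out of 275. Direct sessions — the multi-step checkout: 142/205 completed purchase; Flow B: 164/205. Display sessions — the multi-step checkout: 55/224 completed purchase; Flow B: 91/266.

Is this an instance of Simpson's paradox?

Search: the multi-step checkout 260/475 = 54.7%, Flow B 199/316 = 63.0% → Flow B
Email: the multi-step checkout 324/516 = 62.8%, Flow B 189/275 = 68.7% → Flow B
Direct: the multi-step checkout 142/205 = 69.3%, Flow B 164/205 = 80.0% → Flow B
Display: the multi-step checkout 55/224 = 24.6%, Flow B 91/266 = 34.2% → Flow B
Overall: the multi-step checkout 781/1420 = 55.0%, Flow B 643/1062 = 60.5% → Flow B
Flow B wins overall and in every traffic group — no reversal.

No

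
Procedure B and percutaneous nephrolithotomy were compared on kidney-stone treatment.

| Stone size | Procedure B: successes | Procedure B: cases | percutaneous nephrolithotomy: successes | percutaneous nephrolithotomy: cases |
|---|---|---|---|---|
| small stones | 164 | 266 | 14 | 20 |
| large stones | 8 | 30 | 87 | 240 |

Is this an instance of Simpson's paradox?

Small stones: Procedure B 164/266 = 61.7%, percutaneous nephrolithotomy 14/20 = 70.0% → percutaneous nephrolithotomy
Large stones: Procedure B 8/30 = 26.7%, percutaneous nephrolithotomy 87/240 = 36.2% → percutaneous nephrolithotomy
Overall: Procedure B 172/296 = 58.1%, percutaneous nephrolithotomy 101/260 = 38.8% → Procedure B
Percutaneous nephrolithotomy wins each stone group but Procedure B wins overall — the comparison reverses. Percutaneous nephrolithotomy's cases skew toward large stones, which has a lower base rate.

Yes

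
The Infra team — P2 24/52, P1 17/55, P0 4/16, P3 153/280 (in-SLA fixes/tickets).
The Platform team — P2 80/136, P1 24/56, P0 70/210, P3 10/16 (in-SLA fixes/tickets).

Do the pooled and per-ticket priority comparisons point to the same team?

No

P2: the Infra team 24/52 = 46.2%, the Platform team 80/136 = 58.8% → the Platform team
P1: the Infra team 17/55 = 30.9%, the Platform team 24/56 = 42.9% → the Platform team
P0: the Infra team 4/16 = 25.0%, the Platform team 70/210 = 33.3% → the Platform team
P3: the Infra team 153/280 = 54.6%, the Platform team 10/16 = 62.5% → the Platform team
Overall: the Infra team 198/403 = 49.1%, the Platform team 184/418 = 44.0% → the Infra team
The Platform team wins each ticket group but the Infra team wins overall — the comparison reverses. The Platform team's tickets skew toward P0, which has a lower base rate.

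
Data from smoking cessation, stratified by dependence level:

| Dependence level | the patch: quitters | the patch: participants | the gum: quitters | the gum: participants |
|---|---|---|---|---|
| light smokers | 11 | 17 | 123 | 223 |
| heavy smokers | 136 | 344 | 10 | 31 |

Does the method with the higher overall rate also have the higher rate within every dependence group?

No

Light smokers: the patch 11/17 = 64.7%, the gum 123/223 = 55.2% → the patch
Heavy smokers: the patch 136/344 = 39.5%, the gum 10/31 = 32.3% → the patch
Overall: the patch 147/361 = 40.7%, the gum 133/254 = 52.4% → the gum
The patch wins each dependence group but the gum wins overall — the comparison reverses. The patch's participants skew toward heavy smokers, which has a lower base rate.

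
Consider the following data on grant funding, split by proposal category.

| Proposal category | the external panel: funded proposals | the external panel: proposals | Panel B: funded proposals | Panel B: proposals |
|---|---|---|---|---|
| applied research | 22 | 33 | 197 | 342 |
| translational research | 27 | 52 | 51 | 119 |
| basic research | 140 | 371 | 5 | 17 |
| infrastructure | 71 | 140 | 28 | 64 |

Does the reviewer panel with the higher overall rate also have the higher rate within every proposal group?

Applied research: the external panel 22/33 = 66.7%, Panel B 197/342 = 57.6% → the external panel
Translational research: the external panel 27/52 = 51.9%, Panel B 51/119 = 42.9% → the external panel
Basic research: the external panel 140/371 = 37.7%, Panel B 5/17 = 29.4% → the external panel
Infrastructure: the external panel 71/140 = 50.7%, Panel B 28/64 = 43.8% → the external panel
Overall: the external panel 260/596 = 43.6%, Panel B 281/542 = 51.8% → Panel B
The external panel wins each proposal group but Panel B wins overall — the comparison reverses. The external panel's proposals skew toward basic research, which has a lower base rate.

No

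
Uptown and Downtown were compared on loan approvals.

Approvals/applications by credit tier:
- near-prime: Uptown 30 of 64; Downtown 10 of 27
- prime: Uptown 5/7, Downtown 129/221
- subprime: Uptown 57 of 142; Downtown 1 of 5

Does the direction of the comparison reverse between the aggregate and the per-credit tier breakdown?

Near-prime: Uptown 30/64 = 46.9%, Downtown 10/27 = 37.0% → Uptown
Prime: Uptown 5/7 = 71.4%, Downtown 129/221 = 58.4% → Uptown
Subprime: Uptown 57/142 = 40.1%, Downtown 1/5 = 20.0% → Uptown
Overall: Uptown 92/213 = 43.2%, Downtown 140/253 = 55.3% → Downtown
Uptown wins each credit group but Downtown wins overall — the comparison reverses. Uptown's applications skew toward subprime, which has a lower base rate.

Yes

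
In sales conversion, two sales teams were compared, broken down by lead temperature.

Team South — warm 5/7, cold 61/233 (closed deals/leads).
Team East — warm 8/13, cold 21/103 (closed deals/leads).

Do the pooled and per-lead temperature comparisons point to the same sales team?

Warm: Team South 5/7 = 71.4%, Team East 8/13 = 61.5% → Team South
Cold: Team South 61/233 = 26.2%, Team East 21/103 = 20.4% → Team South
Overall: Team South 66/240 = 27.5%, Team East 29/116 = 25.0% → Team South
Team South wins overall and in every lead group — no reversal.

Yes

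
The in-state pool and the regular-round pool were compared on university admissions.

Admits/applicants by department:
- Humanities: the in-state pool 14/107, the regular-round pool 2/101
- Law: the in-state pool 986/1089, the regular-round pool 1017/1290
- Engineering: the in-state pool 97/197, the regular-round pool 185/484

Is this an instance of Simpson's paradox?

No

Humanities: the in-state pool 14/107 = 13.1%, the regular-round pool 2/101 = 2.0% → the in-state pool
Law: the in-state pool 986/1089 = 90.5%, the regular-round pool 1017/1290 = 78.8% → the in-state pool
Engineering: the in-state pool 97/197 = 49.2%, the regular-round pool 185/484 = 38.2% → the in-state pool
Overall: the in-state pool 1097/1393 = 78.8%, the regular-round pool 1204/1875 = 64.2% → the in-state pool
The in-state pool wins overall and in every department group — no reversal.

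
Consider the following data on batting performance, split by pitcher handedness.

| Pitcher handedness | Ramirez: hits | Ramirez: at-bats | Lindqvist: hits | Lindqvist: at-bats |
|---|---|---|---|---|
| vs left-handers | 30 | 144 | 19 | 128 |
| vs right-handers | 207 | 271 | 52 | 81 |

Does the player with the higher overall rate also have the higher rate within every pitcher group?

Vs left-handers: Ramirez 30/144 = 20.8%, Lindqvist 19/128 = 14.8% → Ramirez
Vs right-handers: Ramirez 207/271 = 76.4%, Lindqvist 52/81 = 64.2% → Ramirez
Overall: Ramirez 237/415 = 57.1%, Lindqvist 71/209 = 34.0% → Ramirez
Ramirez wins overall and in every pitcher group — no reversal.

Yes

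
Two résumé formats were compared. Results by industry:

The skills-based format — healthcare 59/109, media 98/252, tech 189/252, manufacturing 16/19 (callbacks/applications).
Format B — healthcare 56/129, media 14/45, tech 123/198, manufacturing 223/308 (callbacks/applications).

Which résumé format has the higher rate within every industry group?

the skills-based format

Healthcare: the skills-based format 59/109 = 54.1%, Format B 56/129 = 43.4% → the skills-based format
Media: the skills-based format 98/252 = 38.9%, Format B 14/45 = 31.1% → the skills-based format
Tech: the skills-based format 189/252 = 75.0%, Format B 123/198 = 62.1% → the skills-based format
Manufacturing: the skills-based format 16/19 = 84.2%, Format B 223/308 = 72.4% → the skills-based format
The skills-based format has the higher rate in all 4 groups.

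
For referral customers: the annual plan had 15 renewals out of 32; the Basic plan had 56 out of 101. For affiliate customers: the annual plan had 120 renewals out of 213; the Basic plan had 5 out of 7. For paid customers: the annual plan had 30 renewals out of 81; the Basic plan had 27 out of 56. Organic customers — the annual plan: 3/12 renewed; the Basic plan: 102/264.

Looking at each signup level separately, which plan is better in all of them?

the Basic plan

Referral: the annual plan 15/32 = 46.9%, the Basic plan 56/101 = 55.4% → the Basic plan
Affiliate: the annual plan 120/213 = 56.3%, the Basic plan 5/7 = 71.4% → the Basic plan
Paid: the annual plan 30/81 = 37.0%, the Basic plan 27/56 = 48.2% → the Basic plan
Organic: the annual plan 3/12 = 25.0%, the Basic plan 102/264 = 38.6% → the Basic plan
The Basic plan has the higher rate in all 4 groups.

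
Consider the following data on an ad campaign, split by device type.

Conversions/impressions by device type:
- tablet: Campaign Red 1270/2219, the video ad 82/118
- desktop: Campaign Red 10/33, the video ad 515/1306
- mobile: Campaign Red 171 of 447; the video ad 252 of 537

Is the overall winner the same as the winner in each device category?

No

Tablet: Campaign Red 1270/2219 = 57.2%, the video ad 82/118 = 69.5% → the video ad
Desktop: Campaign Red 10/33 = 30.3%, the video ad 515/1306 = 39.4% → the video ad
Mobile: Campaign Red 171/447 = 38.3%, the video ad 252/537 = 46.9% → the video ad
Overall: Campaign Red 1451/2699 = 53.8%, the video ad 849/1961 = 43.3% → Campaign Red
The video ad wins each device group but Campaign Red wins overall — the comparison reverses. The video ad's impressions skew toward desktop, which has a lower base rate.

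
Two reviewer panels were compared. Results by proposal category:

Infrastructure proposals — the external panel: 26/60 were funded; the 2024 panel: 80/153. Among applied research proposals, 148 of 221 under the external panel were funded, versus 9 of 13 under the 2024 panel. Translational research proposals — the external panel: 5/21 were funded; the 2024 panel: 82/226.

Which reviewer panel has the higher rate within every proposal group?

Infrastructure: the external panel 26/60 = 43.3%, the 2024 panel 80/153 = 52.3% → the 2024 panel
Applied research: the external panel 148/221 = 67.0%, the 2024 panel 9/13 = 69.2% → the 2024 panel
Translational research: the external panel 5/21 = 23.8%, the 2024 panel 82/226 = 36.3% → the 2024 panel
The 2024 panel has the higher rate in all 3 groups.

the 2024 panel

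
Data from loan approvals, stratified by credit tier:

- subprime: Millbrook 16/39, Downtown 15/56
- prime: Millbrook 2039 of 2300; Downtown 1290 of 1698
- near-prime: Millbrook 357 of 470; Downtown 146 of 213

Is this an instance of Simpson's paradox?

No

Subprime: Millbrook 16/39 = 41.0%, Downtown 15/56 = 26.8% → Millbrook
Prime: Millbrook 2039/2300 = 88.7%, Downtown 1290/1698 = 76.0% → Millbrook
Near-prime: Millbrook 357/470 = 76.0%, Downtown 146/213 = 68.5% → Millbrook
Overall: Millbrook 2412/2809 = 85.9%, Downtown 1451/1967 = 73.8% → Millbrook
Millbrook wins overall and in every credit group — no reversal.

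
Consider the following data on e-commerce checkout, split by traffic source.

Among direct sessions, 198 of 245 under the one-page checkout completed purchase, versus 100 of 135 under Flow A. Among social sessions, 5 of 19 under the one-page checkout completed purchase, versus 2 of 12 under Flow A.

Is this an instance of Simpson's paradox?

No

Direct: the one-page checkout 198/245 = 80.8%, Flow A 100/135 = 74.1% → the one-page checkout
Social: the one-page checkout 5/19 = 26.3%, Flow A 2/12 = 16.7% → the one-page checkout
Overall: the one-page checkout 203/264 = 76.9%, Flow A 102/147 = 69.4% → the one-page checkout
The one-page checkout wins overall and in every traffic group — no reversal.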